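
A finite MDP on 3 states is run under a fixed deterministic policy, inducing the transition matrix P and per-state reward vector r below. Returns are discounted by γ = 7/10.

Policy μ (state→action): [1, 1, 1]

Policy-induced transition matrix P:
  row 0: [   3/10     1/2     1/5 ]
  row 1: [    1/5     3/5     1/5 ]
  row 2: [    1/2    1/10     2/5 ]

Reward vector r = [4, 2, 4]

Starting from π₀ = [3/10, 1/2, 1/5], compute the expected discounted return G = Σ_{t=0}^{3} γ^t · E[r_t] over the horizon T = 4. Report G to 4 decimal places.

G = 7.7261

t=0: π = [0.3000, 0.5000, 0.2000], E[r] = 3.0000, γ^t·E[r] = 3.000000, running G = 3.000000
t=1: π = [0.2900, 0.4700, 0.2400], E[r] = 3.0600, γ^t·E[r] = 2.142000, running G = 5.142000
t=2: π = [0.3010, 0.4510, 0.2480], E[r] = 3.0980, γ^t·E[r] = 1.518020, running G = 6.660020
t=3: π = [0.3045, 0.4459, 0.2496], E[r] = 3.1082, γ^t·E[r] = 1.066113, running G = 7.726133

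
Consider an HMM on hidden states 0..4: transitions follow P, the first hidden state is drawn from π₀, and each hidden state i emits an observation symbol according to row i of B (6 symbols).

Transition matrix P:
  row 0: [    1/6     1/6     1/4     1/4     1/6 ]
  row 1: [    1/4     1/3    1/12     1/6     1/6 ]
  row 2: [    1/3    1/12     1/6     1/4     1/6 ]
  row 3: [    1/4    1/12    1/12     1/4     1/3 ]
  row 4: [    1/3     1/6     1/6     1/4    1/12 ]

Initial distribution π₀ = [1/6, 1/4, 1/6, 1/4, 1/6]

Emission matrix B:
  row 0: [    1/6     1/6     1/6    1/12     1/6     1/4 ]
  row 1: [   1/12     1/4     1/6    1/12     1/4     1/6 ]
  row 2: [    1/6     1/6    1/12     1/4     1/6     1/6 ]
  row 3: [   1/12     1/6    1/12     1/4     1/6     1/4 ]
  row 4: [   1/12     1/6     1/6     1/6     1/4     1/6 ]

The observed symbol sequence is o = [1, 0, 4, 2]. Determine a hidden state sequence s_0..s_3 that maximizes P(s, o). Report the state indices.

t=0: δ = [2.778e-02, 6.250e-02, 2.778e-02, 4.167e-02, 2.778e-02]  (obs o_0=1)
t=1: δ = [2.604e-03, 1.736e-03, 1.157e-03, 8.681e-04, 1.157e-03]  ψ = [1, 1, 0, 1, 3]  (obs o_1=0)
t=2: δ = [7.234e-05, 1.447e-04, 1.085e-04, 1.085e-04, 1.085e-04]  ψ = [0, 1, 0, 0, 0]  (obs o_2=4)
t=3: δ = [6.028e-06, 8.038e-06, 1.507e-06, 2.261e-06, 6.028e-06]  ψ = [1, 1, 0, 2, 3]  (obs o_3=2)
backtrack: best end state = 1; path = [1, 1, 1, 1]

path = [1, 1, 1, 1]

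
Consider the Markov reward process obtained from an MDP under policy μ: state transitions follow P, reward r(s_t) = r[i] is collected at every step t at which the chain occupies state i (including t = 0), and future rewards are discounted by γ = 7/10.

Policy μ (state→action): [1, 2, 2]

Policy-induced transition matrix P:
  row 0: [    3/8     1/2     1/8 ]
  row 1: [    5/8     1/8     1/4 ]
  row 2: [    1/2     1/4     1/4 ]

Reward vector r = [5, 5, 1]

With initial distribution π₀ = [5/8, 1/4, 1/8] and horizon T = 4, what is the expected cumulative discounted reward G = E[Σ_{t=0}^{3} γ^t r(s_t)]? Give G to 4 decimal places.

G = 11.0458

t=0: π = [0.6250, 0.2500, 0.1250], E[r] = 4.5000, γ^t·E[r] = 4.500000, running G = 4.500000
t=1: π = [0.4531, 0.3750, 0.1719], E[r] = 4.3125, γ^t·E[r] = 3.018750, running G = 7.518750
t=2: π = [0.4902, 0.3164, 0.1934], E[r] = 4.2266, γ^t·E[r] = 2.071016, running G = 9.589766
t=3: π = [0.4783, 0.3330, 0.1887], E[r] = 4.2451, γ^t·E[r] = 1.456075, running G = 11.045841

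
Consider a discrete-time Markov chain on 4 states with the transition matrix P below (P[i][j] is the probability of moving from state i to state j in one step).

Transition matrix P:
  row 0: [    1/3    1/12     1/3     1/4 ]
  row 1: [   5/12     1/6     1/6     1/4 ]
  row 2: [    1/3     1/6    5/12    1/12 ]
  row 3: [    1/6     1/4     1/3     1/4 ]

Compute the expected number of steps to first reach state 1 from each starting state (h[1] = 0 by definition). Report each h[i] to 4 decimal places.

First-step conditioning: h[1] = 0; for i ≠ 1, h[i] = 1 + Σ_k P[i][k]·h[k].
  h[0] = 1 + 1/3·h[0] + 1/3·h[2] + 1/4·h[3]
  h[2] = 1 + 1/3·h[0] + 5/12·h[2] + 1/12·h[3]
  h[3] = 1 + 1/6·h[0] + 1/3·h[2] + 1/4·h[3]
Solving the 3×3 linear system over states ≠ 1 gives exactly h = [792/115, 0, 744/115, 132/23] (h[1] = 0 is the target).

h = [6.8870, 0.0000, 6.4696, 5.7391]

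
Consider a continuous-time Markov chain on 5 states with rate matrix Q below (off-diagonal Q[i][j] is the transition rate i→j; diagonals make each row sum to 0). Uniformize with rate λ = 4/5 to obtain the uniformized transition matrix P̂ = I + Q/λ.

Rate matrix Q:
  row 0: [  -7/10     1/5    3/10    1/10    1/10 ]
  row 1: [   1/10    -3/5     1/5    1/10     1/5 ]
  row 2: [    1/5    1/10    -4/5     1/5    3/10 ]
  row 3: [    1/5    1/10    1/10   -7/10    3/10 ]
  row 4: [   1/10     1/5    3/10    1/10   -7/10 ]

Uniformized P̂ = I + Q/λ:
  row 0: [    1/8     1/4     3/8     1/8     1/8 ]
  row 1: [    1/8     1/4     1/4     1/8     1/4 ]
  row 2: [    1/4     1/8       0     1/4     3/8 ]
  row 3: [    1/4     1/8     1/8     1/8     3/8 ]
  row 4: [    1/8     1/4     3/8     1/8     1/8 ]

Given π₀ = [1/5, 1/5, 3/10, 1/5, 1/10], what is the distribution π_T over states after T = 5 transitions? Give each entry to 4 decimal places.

t=0: π = [0.2000, 0.2000, 0.3000, 0.2000, 0.1000]
t=1: π = [0.1875, 0.1875, 0.1875, 0.1625, 0.2750]
t=2: π = [0.1688, 0.2063, 0.2406, 0.1484, 0.2359]
t=3: π = [0.1736, 0.2014, 0.2219, 0.1551, 0.2480]
t=4: π = [0.1721, 0.2029, 0.2279, 0.1527, 0.2444]
t=5: π = [0.1726, 0.2024, 0.2260, 0.1535, 0.2455]

π = [0.1726, 0.2024, 0.2260, 0.1535, 0.2455]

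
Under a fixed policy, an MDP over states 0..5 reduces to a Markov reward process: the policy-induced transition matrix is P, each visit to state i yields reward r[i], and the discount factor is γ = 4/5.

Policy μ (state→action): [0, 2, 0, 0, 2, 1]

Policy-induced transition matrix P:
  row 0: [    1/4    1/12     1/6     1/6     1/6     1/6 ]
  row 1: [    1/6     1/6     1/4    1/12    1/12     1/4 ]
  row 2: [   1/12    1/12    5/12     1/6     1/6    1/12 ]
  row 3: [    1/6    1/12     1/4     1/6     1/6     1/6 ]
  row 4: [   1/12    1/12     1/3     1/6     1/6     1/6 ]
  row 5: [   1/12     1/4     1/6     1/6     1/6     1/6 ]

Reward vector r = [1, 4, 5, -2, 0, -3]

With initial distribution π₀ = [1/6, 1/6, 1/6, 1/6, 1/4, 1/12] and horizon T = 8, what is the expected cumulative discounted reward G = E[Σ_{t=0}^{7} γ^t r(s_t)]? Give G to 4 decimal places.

G = 5.0017

t=0: π = [0.1667, 0.1667, 0.1667, 0.1667, 0.2500, 0.0833], E[r] = 1.0833, γ^t·E[r] = 1.083333, running G = 1.083333
t=1: π = [0.1389, 0.1111, 0.2778, 0.1528, 0.1528, 0.1667], E[r] = 1.1667, γ^t·E[r] = 0.933333, running G = 2.016667
t=2: π = [0.1285, 0.1204, 0.2836, 0.1574, 0.1574, 0.1528], E[r] = 1.2546, γ^t·E[r] = 0.802963, running G = 2.819630
t=3: π = [0.1279, 0.1188, 0.2869, 0.1566, 0.1566, 0.1531], E[r] = 1.2654, γ^t·E[r] = 0.647901, running G = 3.467531
t=4: π = [0.1276, 0.1187, 0.2875, 0.1568, 0.1568, 0.1527], E[r] = 1.2684, γ^t·E[r] = 0.519539, running G = 3.987070
t=5: π = [0.1276, 0.1187, 0.2876, 0.1568, 0.1568, 0.1526], E[r] = 1.2690, γ^t·E[r] = 0.415819, running G = 4.402889
t=6: π = [0.1275, 0.1187, 0.2877, 0.1568, 0.1568, 0.1526], E[r] = 1.2691, γ^t·E[r] = 0.332694, running G = 4.735583
t=7: π = [0.1275, 0.1187, 0.2877, 0.1568, 0.1568, 0.1526], E[r] = 1.2692, γ^t·E[r] = 0.266162, running G = 5.001745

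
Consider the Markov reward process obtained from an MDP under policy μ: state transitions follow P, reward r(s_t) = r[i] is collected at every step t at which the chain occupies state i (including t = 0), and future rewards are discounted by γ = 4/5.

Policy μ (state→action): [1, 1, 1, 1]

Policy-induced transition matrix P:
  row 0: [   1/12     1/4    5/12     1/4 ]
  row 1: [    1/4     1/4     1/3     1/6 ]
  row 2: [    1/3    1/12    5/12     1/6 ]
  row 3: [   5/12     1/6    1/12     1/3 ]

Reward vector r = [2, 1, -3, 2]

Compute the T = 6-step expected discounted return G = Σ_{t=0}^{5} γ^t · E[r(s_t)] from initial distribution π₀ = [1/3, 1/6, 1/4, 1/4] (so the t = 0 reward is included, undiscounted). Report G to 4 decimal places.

t=0: π = [0.3333, 0.1667, 0.2500, 0.2500], E[r] = 0.5833, γ^t·E[r] = 0.583333, running G = 0.583333
t=1: π = [0.2569, 0.1875, 0.3194, 0.2361], E[r] = 0.2153, γ^t·E[r] = 0.172222, running G = 0.755556
t=2: π = [0.2731, 0.1771, 0.3223, 0.2274], E[r] = 0.2112, γ^t·E[r] = 0.135185, running G = 0.890741
t=3: π = [0.2692, 0.1773, 0.3261, 0.2273], E[r] = 0.1922, γ^t·E[r] = 0.098395, running G = 0.989136
t=4: π = [0.2702, 0.1767, 0.3261, 0.2270], E[r] = 0.1927, γ^t·E[r] = 0.078945, running G = 1.068081
t=5: π = [0.2700, 0.1767, 0.3263, 0.2270], E[r] = 0.1919, γ^t·E[r] = 0.062876, running G = 1.130957

G = 1.1310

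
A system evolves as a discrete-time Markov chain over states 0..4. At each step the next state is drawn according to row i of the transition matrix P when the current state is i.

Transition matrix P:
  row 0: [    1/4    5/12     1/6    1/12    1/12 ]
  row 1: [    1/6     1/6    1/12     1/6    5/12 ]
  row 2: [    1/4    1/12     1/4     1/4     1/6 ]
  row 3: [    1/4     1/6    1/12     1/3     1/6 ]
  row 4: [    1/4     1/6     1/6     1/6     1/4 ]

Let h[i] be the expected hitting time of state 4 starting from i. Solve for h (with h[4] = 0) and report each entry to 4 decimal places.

First-step conditioning: h[4] = 0; for i ≠ 4, h[i] = 1 + Σ_k P[i][k]·h[k].
  h[0] = 1 + 1/4·h[0] + 5/12·h[1] + 1/6·h[2] + 1/12·h[3]
  h[1] = 1 + 1/6·h[0] + 1/6·h[1] + 1/12·h[2] + 1/6·h[3]
  h[2] = 1 + 1/4·h[0] + 1/12·h[1] + 1/4·h[2] + 1/4·h[3]
  h[3] = 1 + 1/4·h[0] + 1/6·h[1] + 1/12·h[2] + 1/3·h[3]
Solving the 4×4 linear system over states ≠ 4 gives exactly h = [9012/1771, 942/253, 9036/1771, 8814/1771, 0] (h[4] = 0 is the target).

h = [5.0887, 3.7233, 5.1022, 4.9768, 0.0000]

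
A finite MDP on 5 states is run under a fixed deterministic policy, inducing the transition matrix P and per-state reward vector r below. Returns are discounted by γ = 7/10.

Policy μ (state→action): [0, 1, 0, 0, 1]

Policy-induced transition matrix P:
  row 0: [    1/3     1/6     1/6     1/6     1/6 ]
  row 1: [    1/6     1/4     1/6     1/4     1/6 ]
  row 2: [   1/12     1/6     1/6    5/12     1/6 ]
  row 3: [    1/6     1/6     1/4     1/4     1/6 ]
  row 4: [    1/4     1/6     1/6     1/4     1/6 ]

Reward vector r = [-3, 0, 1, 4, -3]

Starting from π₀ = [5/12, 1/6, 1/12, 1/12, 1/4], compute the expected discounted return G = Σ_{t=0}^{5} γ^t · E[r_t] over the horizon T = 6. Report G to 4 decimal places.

G = -1.5366

t=0: π = [0.4167, 0.1667, 0.0833, 0.0833, 0.2500], E[r] = -1.5833, γ^t·E[r] = -1.583333, running G = -1.583333
t=1: π = [0.2500, 0.1806, 0.1736, 0.2292, 0.1667], E[r] = -0.1597, γ^t·E[r] = -0.111806, running G = -1.695139
t=2: π = [0.2078, 0.1817, 0.1858, 0.2581, 0.1667], E[r] = 0.0949, γ^t·E[r] = 0.046505, running G = -1.648634
t=3: π = [0.1997, 0.1818, 0.1882, 0.2636, 0.1667], E[r] = 0.1437, γ^t·E[r] = 0.049276, running G = -1.599358
t=4: π = [0.1982, 0.1818, 0.1886, 0.2647, 0.1667], E[r] = 0.1530, γ^t·E[r] = 0.036747, running G = -1.562611
t=5: π = [0.1979, 0.1818, 0.1887, 0.2649, 0.1667], E[r] = 0.1548, γ^t·E[r] = 0.026025, running G = -1.536586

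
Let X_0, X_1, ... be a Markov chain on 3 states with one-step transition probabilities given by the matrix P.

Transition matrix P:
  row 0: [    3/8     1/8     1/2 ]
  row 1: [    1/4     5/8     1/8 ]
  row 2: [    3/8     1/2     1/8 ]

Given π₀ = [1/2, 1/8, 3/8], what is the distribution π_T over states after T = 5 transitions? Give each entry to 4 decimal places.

t=0: π = [0.5000, 0.1250, 0.3750]
t=1: π = [0.3594, 0.3281, 0.3125]
t=2: π = [0.3340, 0.4063, 0.2598]
t=3: π = [0.3242, 0.4255, 0.2502]
t=4: π = [0.3218, 0.4316, 0.2466]
t=5: π = [0.3210, 0.4333, 0.2457]

π = [0.3210, 0.4333, 0.2457]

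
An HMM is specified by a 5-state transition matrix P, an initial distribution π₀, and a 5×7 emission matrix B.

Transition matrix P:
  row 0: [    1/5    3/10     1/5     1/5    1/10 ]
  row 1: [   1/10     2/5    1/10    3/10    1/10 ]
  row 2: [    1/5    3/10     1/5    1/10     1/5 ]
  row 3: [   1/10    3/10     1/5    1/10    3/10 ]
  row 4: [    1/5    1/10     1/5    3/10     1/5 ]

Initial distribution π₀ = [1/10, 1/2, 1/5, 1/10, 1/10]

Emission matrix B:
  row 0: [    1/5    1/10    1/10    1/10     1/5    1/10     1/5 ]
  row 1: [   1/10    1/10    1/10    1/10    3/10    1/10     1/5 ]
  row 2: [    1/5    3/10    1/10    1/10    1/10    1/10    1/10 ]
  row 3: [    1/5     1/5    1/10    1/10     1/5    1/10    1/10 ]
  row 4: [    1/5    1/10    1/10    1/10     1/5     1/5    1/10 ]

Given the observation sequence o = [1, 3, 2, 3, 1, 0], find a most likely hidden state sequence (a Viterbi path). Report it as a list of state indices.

path = [1, 1, 1, 1, 3, 4]

t=0: δ = [1.000e-02, 5.000e-02, 6.000e-02, 2.000e-02, 1.000e-02]  (obs o_0=1)
t=1: δ = [1.200e-03, 2.000e-03, 1.200e-03, 1.500e-03, 1.200e-03]  ψ = [2, 1, 2, 1, 2]  (obs o_1=3)
t=2: δ = [2.400e-05, 8.000e-05, 3.000e-05, 6.000e-05, 4.500e-05]  ψ = [0, 1, 3, 1, 3]  (obs o_2=2)
t=3: δ = [9.000e-07, 3.200e-06, 1.200e-06, 2.400e-06, 1.800e-06]  ψ = [4, 1, 3, 1, 3]  (obs o_3=3)
t=4: δ = [3.600e-08, 1.280e-07, 1.440e-07, 1.920e-07, 7.200e-08]  ψ = [4, 1, 3, 1, 3]  (obs o_4=1)
t=5: δ = [5.760e-09, 5.760e-09, 7.680e-09, 7.680e-09, 1.152e-08]  ψ = [2, 3, 3, 1, 3]  (obs o_5=0)
backtrack: best end state = 4; path = [1, 1, 1, 1, 3, 4]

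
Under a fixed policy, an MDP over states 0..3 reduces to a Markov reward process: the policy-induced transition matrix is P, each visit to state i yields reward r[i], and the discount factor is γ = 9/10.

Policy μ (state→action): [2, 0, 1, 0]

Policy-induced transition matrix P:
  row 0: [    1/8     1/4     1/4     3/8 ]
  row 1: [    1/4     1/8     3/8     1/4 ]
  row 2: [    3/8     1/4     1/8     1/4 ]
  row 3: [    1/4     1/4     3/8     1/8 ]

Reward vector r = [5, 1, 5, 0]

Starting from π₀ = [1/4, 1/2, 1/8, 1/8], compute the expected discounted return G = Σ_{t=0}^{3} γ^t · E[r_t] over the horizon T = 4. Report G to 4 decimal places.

G = 9.4050

t=0: π = [0.2500, 0.5000, 0.1250, 0.1250], E[r] = 2.3750, γ^t·E[r] = 2.375000, running G = 2.375000
t=1: π = [0.2344, 0.1875, 0.3125, 0.2656], E[r] = 2.9219, γ^t·E[r] = 2.629688, running G = 5.004688
t=2: π = [0.2598, 0.2266, 0.2676, 0.2461], E[r] = 2.8633, γ^t·E[r] = 2.319258, running G = 7.323945
t=3: π = [0.2510, 0.2217, 0.2756, 0.2517], E[r] = 2.8547, γ^t·E[r] = 2.081103, running G = 9.405048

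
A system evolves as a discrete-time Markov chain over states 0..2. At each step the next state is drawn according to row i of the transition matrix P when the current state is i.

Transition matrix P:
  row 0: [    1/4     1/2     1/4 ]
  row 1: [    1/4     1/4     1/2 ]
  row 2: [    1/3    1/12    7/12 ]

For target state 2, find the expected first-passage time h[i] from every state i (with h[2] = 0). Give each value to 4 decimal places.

h = [2.8571, 2.2857, 0.0000]

First-step conditioning: h[2] = 0; for i ≠ 2, h[i] = 1 + Σ_k P[i][k]·h[k].
  h[0] = 1 + 1/4·h[0] + 1/2·h[1]
  h[1] = 1 + 1/4·h[0] + 1/4·h[1]
Solving the 2×2 linear system over states ≠ 2 gives exactly h = [20/7, 16/7, 0] (h[2] = 0 is the target).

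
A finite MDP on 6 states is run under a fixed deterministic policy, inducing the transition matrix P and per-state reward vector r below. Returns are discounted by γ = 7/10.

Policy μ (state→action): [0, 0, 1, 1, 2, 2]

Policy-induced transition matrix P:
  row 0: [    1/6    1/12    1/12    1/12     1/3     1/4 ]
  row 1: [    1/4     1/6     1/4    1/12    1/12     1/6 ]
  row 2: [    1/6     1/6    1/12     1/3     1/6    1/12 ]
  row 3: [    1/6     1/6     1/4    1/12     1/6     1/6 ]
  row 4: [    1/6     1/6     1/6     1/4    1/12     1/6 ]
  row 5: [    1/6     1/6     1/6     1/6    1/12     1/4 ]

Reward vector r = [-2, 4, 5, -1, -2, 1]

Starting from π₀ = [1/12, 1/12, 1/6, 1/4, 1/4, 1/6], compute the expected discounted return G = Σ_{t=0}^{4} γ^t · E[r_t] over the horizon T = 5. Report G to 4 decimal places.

t=0: π = [0.0833, 0.0833, 0.1667, 0.2500, 0.2500, 0.1667], E[r] = 0.4167, γ^t·E[r] = 0.416667, running G = 0.416667
t=1: π = [0.1736, 0.1597, 0.1736, 0.1806, 0.1389, 0.1736], E[r] = 0.8750, γ^t·E[r] = 0.612500, running G = 1.029167
t=2: π = [0.1800, 0.1522, 0.1661, 0.1644, 0.1563, 0.1811], E[r] = 0.7836, γ^t·E[r] = 0.383947, running G = 1.413113
t=3: π = [0.1793, 0.1517, 0.1642, 0.1660, 0.1559, 0.1829], E[r] = 0.7742, γ^t·E[r] = 0.265554, running G = 1.678667
t=4: π = [0.1793, 0.1517, 0.1645, 0.1656, 0.1557, 0.1832], E[r] = 0.7770, γ^t·E[r] = 0.186559, running G = 1.865226

G = 1.8652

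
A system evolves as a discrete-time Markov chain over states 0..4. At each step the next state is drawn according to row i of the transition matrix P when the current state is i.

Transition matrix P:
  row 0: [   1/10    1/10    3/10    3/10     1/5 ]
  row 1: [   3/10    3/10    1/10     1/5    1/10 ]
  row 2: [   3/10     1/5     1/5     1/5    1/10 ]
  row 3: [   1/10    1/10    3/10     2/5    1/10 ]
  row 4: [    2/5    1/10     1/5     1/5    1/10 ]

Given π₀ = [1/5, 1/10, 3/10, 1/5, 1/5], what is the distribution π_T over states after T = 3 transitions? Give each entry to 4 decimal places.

π = [0.2148, 0.1541, 0.2335, 0.2764, 0.1212]

t=0: π = [0.2000, 0.1000, 0.3000, 0.2000, 0.2000]
t=1: π = [0.2400, 0.1500, 0.2300, 0.2600, 0.1200]
t=2: π = [0.2120, 0.1530, 0.2350, 0.2760, 0.1240]
t=3: π = [0.2148, 0.1541, 0.2335, 0.2764, 0.1212]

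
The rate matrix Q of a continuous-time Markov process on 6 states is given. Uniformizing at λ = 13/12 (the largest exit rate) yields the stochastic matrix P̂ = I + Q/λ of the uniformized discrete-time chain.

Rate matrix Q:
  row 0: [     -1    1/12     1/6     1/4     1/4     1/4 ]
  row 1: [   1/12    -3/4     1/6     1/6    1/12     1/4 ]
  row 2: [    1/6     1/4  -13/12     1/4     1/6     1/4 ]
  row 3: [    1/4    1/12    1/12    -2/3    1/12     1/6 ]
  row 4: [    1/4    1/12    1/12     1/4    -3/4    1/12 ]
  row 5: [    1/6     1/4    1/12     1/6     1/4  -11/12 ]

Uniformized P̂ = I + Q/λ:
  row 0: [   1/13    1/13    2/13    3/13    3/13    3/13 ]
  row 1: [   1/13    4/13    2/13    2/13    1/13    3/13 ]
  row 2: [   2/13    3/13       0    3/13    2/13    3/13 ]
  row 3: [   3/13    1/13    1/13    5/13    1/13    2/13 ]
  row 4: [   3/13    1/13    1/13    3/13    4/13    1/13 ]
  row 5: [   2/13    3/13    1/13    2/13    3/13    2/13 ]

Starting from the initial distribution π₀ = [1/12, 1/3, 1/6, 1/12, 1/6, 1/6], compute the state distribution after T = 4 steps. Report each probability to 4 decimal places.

t=0: π = [0.0833, 0.3333, 0.1667, 0.0833, 0.1667, 0.1667]
t=1: π = [0.1410, 0.2051, 0.0962, 0.2051, 0.1667, 0.1859]
t=2: π = [0.1558, 0.1677, 0.0962, 0.2322, 0.1731, 0.1750]
t=3: π = [0.1601, 0.1573, 0.0944, 0.2401, 0.1752, 0.1728]
t=4: π = [0.1614, 0.1543, 0.0941, 0.2423, 0.1758, 0.1721]

π = [0.1614, 0.1543, 0.0941, 0.2423, 0.1758, 0.1721]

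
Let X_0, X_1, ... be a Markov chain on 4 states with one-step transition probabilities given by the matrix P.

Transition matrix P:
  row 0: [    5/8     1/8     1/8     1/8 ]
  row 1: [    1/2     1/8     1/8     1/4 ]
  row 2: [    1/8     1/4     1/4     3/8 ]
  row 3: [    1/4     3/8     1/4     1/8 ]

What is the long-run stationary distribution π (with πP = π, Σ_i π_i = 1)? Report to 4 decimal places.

π = [0.4436, 0.1942, 0.1703, 0.1918]

Balance equations π_j = Σ_i π_i·P[i][j]:
  π_0 = 5/8·π_0 + 1/2·π_1 + 1/8·π_2 + 1/4·π_3
  π_1 = 1/8·π_0 + 1/8·π_1 + 1/4·π_2 + 3/8·π_3
  π_2 = 1/8·π_0 + 1/8·π_1 + 1/4·π_2 + 1/4·π_3
  normalize: π_0 + π_1 + π_2 + π_3 = 1
Solving the linear system gives exactly π = [185/417, 27/139, 71/417, 80/417].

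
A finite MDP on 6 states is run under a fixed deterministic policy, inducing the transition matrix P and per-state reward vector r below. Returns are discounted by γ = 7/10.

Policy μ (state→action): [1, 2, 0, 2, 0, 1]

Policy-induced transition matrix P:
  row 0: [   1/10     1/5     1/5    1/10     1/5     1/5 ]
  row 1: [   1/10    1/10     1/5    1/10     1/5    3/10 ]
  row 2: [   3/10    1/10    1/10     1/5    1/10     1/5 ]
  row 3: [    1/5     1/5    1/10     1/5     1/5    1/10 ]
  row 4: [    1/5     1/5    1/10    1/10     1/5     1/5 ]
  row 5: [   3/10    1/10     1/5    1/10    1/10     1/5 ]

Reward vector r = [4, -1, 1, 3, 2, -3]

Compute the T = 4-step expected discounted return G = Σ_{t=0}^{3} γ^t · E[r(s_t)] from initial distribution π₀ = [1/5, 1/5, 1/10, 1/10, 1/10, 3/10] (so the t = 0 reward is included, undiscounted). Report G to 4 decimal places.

t=0: π = [0.2000, 0.2000, 0.1000, 0.1000, 0.1000, 0.3000], E[r] = 0.3000, γ^t·E[r] = 0.300000, running G = 0.300000
t=1: π = [0.2000, 0.1400, 0.1700, 0.1200, 0.1600, 0.2100], E[r] = 0.8800, γ^t·E[r] = 0.616000, running G = 0.916000
t=2: π = [0.2040, 0.1480, 0.1550, 0.1290, 0.1620, 0.2020], E[r] = 0.9280, γ^t·E[r] = 0.454720, running G = 1.370720
t=3: π = [0.2005, 0.1495, 0.1554, 0.1284, 0.1643, 0.2019], E[r] = 0.9160, γ^t·E[r] = 0.314188, running G = 1.684908

G = 1.6849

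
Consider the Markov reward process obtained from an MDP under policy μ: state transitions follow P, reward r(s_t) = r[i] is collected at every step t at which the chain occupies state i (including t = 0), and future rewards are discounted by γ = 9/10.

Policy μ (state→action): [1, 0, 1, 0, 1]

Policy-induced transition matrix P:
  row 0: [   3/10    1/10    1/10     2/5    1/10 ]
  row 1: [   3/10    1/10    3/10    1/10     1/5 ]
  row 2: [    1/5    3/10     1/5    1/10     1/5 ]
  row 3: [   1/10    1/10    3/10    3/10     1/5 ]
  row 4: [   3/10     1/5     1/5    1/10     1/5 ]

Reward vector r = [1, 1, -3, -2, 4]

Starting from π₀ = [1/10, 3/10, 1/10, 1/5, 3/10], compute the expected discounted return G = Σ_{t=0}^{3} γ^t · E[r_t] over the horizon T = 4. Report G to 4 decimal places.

G = 1.0690

t=0: π = [0.1000, 0.3000, 0.1000, 0.2000, 0.3000], E[r] = 0.9000, γ^t·E[r] = 0.900000, running G = 0.900000
t=1: π = [0.2500, 0.1500, 0.2400, 0.1700, 0.1900], E[r] = 0.1000, γ^t·E[r] = 0.090000, running G = 0.990000
t=2: π = [0.2420, 0.1670, 0.2070, 0.2090, 0.1750], E[r] = 0.0700, γ^t·E[r] = 0.056700, running G = 1.046700
t=3: π = [0.2375, 0.1589, 0.2134, 0.2144, 0.1758], E[r] = 0.0306, γ^t·E[r] = 0.022307, running G = 1.069007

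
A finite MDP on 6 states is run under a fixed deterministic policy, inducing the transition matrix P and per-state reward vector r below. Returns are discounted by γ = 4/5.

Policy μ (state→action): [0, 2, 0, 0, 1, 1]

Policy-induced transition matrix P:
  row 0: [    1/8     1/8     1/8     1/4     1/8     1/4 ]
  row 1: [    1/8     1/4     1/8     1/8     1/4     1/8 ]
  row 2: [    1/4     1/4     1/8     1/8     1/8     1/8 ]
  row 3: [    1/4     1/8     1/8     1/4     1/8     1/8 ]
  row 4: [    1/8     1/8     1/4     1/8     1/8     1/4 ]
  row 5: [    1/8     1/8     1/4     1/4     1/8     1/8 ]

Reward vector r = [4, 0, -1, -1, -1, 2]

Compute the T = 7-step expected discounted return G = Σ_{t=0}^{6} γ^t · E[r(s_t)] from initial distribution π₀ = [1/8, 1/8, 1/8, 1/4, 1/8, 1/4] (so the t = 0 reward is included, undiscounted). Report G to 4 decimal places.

t=0: π = [0.1250, 0.1250, 0.1250, 0.2500, 0.1250, 0.2500], E[r] = 0.5000, γ^t·E[r] = 0.500000, running G = 0.500000
t=1: π = [0.1719, 0.1563, 0.1719, 0.2031, 0.1406, 0.1563], E[r] = 0.4844, γ^t·E[r] = 0.387500, running G = 0.887500
t=2: π = [0.1719, 0.1660, 0.1621, 0.1914, 0.1445, 0.1641], E[r] = 0.5176, γ^t·E[r] = 0.331250, running G = 1.218750
t=3: π = [0.1692, 0.1660, 0.1636, 0.1909, 0.1458, 0.1646], E[r] = 0.5056, γ^t·E[r] = 0.258875, running G = 1.477625
t=4: π = [0.1693, 0.1662, 0.1638, 0.1906, 0.1458, 0.1644], E[r] = 0.5059, γ^t·E[r] = 0.207200, running G = 1.684825
t=5: π = [0.1693, 0.1662, 0.1638, 0.1905, 0.1458, 0.1644], E[r] = 0.5059, γ^t·E[r] = 0.165766, running G = 1.850591
t=6: π = [0.1693, 0.1663, 0.1638, 0.1905, 0.1458, 0.1644], E[r] = 0.5058, γ^t·E[r] = 0.132603, running G = 1.983194

G = 1.9832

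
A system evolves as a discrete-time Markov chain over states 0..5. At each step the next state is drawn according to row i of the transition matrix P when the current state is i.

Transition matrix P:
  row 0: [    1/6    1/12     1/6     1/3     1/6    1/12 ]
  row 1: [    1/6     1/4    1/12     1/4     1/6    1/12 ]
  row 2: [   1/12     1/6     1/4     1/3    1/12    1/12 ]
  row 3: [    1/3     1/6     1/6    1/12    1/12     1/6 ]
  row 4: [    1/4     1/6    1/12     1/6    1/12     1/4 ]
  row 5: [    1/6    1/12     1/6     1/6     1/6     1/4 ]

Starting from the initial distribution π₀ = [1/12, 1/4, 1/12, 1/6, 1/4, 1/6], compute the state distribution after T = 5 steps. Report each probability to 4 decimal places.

π = [0.2008, 0.1502, 0.1568, 0.2204, 0.1248, 0.1470]

t=0: π = [0.0833, 0.2500, 0.0833, 0.1667, 0.2500, 0.1667]
t=1: π = [0.2083, 0.1667, 0.1319, 0.2014, 0.1250, 0.1667]
t=2: π = [0.1997, 0.1493, 0.1534, 0.2205, 0.1285, 0.1487]
t=3: π = [0.2013, 0.1501, 0.1563, 0.2196, 0.1248, 0.1479]
t=4: π = [0.2006, 0.1501, 0.1568, 0.2205, 0.1249, 0.1471]
t=5: π = [0.2008, 0.1502, 0.1568, 0.2204, 0.1248, 0.1470]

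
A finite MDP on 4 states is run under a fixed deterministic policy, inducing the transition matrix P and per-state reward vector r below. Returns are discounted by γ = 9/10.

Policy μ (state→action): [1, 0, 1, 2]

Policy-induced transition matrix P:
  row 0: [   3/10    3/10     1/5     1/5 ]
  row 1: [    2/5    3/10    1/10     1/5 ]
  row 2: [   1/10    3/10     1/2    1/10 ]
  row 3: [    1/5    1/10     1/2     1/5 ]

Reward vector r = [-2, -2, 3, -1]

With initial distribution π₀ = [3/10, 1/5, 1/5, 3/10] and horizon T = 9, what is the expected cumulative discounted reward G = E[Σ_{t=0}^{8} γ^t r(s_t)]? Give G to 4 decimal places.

G = -1.7923

t=0: π = [0.3000, 0.2000, 0.2000, 0.3000], E[r] = -0.7000, γ^t·E[r] = -0.700000, running G = -0.700000
t=1: π = [0.2500, 0.2400, 0.3300, 0.1800], E[r] = -0.1700, γ^t·E[r] = -0.153000, running G = -0.853000
t=2: π = [0.2400, 0.2640, 0.3290, 0.1670], E[r] = -0.1880, γ^t·E[r] = -0.152280, running G = -1.005280
t=3: π = [0.2439, 0.2666, 0.3224, 0.1671], E[r] = -0.2209, γ^t·E[r] = -0.161036, running G = -1.166316
t=4: π = [0.2455, 0.2666, 0.3202, 0.1678], E[r] = -0.2313, γ^t·E[r] = -0.151749, running G = -1.318065
t=5: π = [0.2458, 0.2664, 0.3197, 0.1680], E[r] = -0.2334, γ^t·E[r] = -0.137811, running G = -1.455876
t=6: π = [0.2459, 0.2664, 0.3197, 0.1680], E[r] = -0.2336, γ^t·E[r] = -0.124163, running G = -1.580039
t=7: π = [0.2459, 0.2664, 0.3197, 0.1680], E[r] = -0.2336, γ^t·E[r] = -0.111743, running G = -1.691782
t=8: π = [0.2459, 0.2664, 0.3197, 0.1680], E[r] = -0.2336, γ^t·E[r] = -0.100562, running G = -1.792345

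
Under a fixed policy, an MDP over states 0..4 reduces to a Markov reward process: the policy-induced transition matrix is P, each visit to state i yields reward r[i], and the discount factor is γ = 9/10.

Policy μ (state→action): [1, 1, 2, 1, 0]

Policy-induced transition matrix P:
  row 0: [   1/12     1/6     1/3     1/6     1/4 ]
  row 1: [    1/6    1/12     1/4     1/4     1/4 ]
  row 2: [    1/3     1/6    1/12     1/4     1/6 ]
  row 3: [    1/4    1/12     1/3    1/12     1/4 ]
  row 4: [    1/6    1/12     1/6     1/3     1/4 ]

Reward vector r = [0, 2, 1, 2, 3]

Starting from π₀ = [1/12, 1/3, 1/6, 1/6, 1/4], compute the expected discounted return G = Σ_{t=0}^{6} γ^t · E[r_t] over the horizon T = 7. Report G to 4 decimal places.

G = 8.6449

t=0: π = [0.0833, 0.3333, 0.1667, 0.1667, 0.2500], E[r] = 1.9167, γ^t·E[r] = 1.916667, running G = 1.916667
t=1: π = [0.2014, 0.1042, 0.2222, 0.2361, 0.2361], E[r] = 1.6111, γ^t·E[r] = 1.450000, running G = 3.366667
t=2: π = [0.2066, 0.1186, 0.2297, 0.2135, 0.2315], E[r] = 1.5885, γ^t·E[r] = 1.286719, running G = 4.653385
t=3: π = [0.2055, 0.1197, 0.2274, 0.2165, 0.2309], E[r] = 1.5924, γ^t·E[r] = 1.160824, running G = 5.814210
t=4: π = [0.2055, 0.1194, 0.2280, 0.2160, 0.2310], E[r] = 1.5921, γ^t·E[r] = 1.044547, running G = 6.858756
t=5: π = [0.2055, 0.1195, 0.2279, 0.2161, 0.2310], E[r] = 1.5920, γ^t·E[r] = 0.940078, running G = 7.798834
t=6: π = [0.2055, 0.1195, 0.2279, 0.2161, 0.2310], E[r] = 1.5920, γ^t·E[r] = 0.846079, running G = 8.644914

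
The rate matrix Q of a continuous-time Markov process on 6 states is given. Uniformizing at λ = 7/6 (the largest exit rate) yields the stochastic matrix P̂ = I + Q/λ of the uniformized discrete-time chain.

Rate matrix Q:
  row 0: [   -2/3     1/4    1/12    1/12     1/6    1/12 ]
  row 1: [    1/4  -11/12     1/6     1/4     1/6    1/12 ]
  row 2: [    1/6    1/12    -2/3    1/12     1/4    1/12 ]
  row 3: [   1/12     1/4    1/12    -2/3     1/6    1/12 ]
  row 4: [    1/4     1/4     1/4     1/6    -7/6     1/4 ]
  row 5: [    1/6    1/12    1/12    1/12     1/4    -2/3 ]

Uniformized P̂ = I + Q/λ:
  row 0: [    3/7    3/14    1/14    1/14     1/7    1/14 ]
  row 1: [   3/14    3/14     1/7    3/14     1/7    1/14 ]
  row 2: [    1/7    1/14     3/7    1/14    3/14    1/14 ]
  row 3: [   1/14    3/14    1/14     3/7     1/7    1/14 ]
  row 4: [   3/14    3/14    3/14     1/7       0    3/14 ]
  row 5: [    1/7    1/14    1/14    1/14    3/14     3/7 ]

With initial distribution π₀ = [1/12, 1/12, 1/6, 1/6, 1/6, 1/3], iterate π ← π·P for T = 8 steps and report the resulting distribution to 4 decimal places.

t=0: π = [0.0833, 0.0833, 0.1667, 0.1667, 0.1667, 0.3333]
t=1: π = [0.1726, 0.1429, 0.1607, 0.1548, 0.1548, 0.2143]
t=2: π = [0.2024, 0.1607, 0.1611, 0.1582, 0.1475, 0.1701]
t=3: π = [0.2114, 0.1670, 0.1615, 0.1614, 0.1454, 0.1532]
t=4: π = [0.2140, 0.1693, 0.1618, 0.1633, 0.1446, 0.1469]
t=5: π = [0.2148, 0.1702, 0.1620, 0.1643, 0.1443, 0.1446]
t=6: π = [0.2149, 0.1705, 0.1620, 0.1647, 0.1441, 0.1437]
t=7: π = [0.2150, 0.1706, 0.1621, 0.1649, 0.1441, 0.1433]
t=8: π = [0.2150, 0.1707, 0.1621, 0.1650, 0.1441, 0.1432]

π = [0.2150, 0.1707, 0.1621, 0.1650, 0.1441, 0.1432]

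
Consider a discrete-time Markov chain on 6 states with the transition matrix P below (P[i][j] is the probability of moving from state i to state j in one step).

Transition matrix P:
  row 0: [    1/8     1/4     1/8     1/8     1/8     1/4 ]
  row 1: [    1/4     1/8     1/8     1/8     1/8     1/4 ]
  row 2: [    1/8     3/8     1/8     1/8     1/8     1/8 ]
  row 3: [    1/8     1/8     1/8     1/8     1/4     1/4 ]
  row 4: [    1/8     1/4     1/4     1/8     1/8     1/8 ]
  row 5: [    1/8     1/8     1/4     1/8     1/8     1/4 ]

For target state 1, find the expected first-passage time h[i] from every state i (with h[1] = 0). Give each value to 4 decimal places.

h = [4.3652, 0.0000, 3.7608, 4.8940, 4.2308, 4.8353]

First-step conditioning: h[1] = 0; for i ≠ 1, h[i] = 1 + Σ_k P[i][k]·h[k].
  h[0] = 1 + 1/8·h[0] + 1/8·h[2] + 1/8·h[3] + 1/8·h[4] + 1/4·h[5]
  h[2] = 1 + 1/8·h[0] + 1/8·h[2] + 1/8·h[3] + 1/8·h[4] + 1/8·h[5]
  h[3] = 1 + 1/8·h[0] + 1/8·h[2] + 1/8·h[3] + 1/4·h[4] + 1/4·h[5]
  h[4] = 1 + 1/8·h[0] + 1/4·h[2] + 1/8·h[3] + 1/8·h[4] + 1/8·h[5]
  h[5] = 1 + 1/8·h[0] + 1/4·h[2] + 1/8·h[3] + 1/8·h[4] + 1/4·h[5]
Solving the 5×5 linear system over states ≠ 1 gives exactly h = [4160/953, 0, 3584/953, 4664/953, 4032/953, 4608/953] (h[1] = 0 is the target).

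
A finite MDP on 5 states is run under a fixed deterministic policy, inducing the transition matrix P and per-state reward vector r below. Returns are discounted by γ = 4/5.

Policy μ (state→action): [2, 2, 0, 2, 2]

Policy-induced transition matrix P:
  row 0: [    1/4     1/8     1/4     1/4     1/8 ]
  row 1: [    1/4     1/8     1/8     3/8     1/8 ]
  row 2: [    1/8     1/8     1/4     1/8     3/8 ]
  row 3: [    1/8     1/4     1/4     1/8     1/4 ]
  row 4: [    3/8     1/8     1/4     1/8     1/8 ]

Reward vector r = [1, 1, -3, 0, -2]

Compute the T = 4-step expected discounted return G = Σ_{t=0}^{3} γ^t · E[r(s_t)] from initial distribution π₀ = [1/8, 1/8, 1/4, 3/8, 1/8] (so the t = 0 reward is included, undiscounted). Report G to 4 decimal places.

G = -2.2376

t=0: π = [0.1250, 0.1250, 0.2500, 0.3750, 0.1250], E[r] = -0.7500, γ^t·E[r] = -0.750000, running G = -0.750000
t=1: π = [0.1875, 0.1719, 0.2344, 0.1719, 0.2344], E[r] = -0.8125, γ^t·E[r] = -0.650000, running G = -1.400000
t=2: π = [0.2285, 0.1465, 0.2285, 0.1914, 0.2051], E[r] = -0.7207, γ^t·E[r] = -0.461250, running G = -1.861250
t=3: π = [0.2231, 0.1489, 0.2317, 0.1902, 0.2061], E[r] = -0.7351, γ^t·E[r] = -0.376375, running G = -2.237625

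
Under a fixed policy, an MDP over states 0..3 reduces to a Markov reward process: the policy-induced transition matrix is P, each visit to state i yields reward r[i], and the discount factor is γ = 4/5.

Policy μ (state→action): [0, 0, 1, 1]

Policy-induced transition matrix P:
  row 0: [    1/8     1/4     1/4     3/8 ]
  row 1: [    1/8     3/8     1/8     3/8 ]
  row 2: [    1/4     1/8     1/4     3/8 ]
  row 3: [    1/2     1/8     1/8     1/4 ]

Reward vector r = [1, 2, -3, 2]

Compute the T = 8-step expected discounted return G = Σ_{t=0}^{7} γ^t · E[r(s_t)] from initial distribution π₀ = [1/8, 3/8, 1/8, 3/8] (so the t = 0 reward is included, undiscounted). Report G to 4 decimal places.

t=0: π = [0.1250, 0.3750, 0.1250, 0.3750], E[r] = 1.2500, γ^t·E[r] = 1.250000, running G = 1.250000
t=1: π = [0.2813, 0.2344, 0.1563, 0.3281], E[r] = 0.9375, γ^t·E[r] = 0.750000, running G = 2.000000
t=2: π = [0.2676, 0.2188, 0.1797, 0.3340], E[r] = 0.8340, γ^t·E[r] = 0.533750, running G = 2.533750
t=3: π = [0.2727, 0.2131, 0.1809, 0.3333], E[r] = 0.8228, γ^t·E[r] = 0.421250, running G = 2.955000
t=4: π = [0.2726, 0.2124, 0.1817, 0.3333], E[r] = 0.8189, γ^t·E[r] = 0.335425, running G = 3.290425
t=5: π = [0.2727, 0.2122, 0.1818, 0.3333], E[r] = 0.8184, γ^t·E[r] = 0.268159, running G = 3.558584
t=6: π = [0.2727, 0.2121, 0.1818, 0.3333], E[r] = 0.8182, γ^t·E[r] = 0.214490, running G = 3.773074
t=7: π = [0.2727, 0.2121, 0.1818, 0.3333], E[r] = 0.8182, γ^t·E[r] = 0.171587, running G = 3.944660

G = 3.9447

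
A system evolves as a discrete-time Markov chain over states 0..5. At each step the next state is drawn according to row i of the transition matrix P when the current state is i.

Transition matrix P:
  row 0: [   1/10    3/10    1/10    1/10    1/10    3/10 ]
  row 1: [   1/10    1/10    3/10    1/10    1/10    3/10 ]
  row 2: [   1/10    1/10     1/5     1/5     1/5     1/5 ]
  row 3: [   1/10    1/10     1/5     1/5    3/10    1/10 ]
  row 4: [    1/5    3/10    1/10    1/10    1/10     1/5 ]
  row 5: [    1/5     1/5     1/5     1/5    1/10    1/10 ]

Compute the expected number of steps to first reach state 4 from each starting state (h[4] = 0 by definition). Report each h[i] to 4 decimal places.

First-step conditioning: h[4] = 0; for i ≠ 4, h[i] = 1 + Σ_k P[i][k]·h[k].
  h[0] = 1 + 1/10·h[0] + 3/10·h[1] + 1/10·h[2] + 1/10·h[3] + 3/10·h[5]
  h[1] = 1 + 1/10·h[0] + 1/10·h[1] + 3/10·h[2] + 1/10·h[3] + 3/10·h[5]
  h[2] = 1 + 1/10·h[0] + 1/10·h[1] + 1/5·h[2] + 1/5·h[3] + 1/5·h[5]
  h[3] = 1 + 1/10·h[0] + 1/10·h[1] + 1/5·h[2] + 1/5·h[3] + 1/10·h[5]
  h[5] = 1 + 1/5·h[0] + 1/5·h[1] + 1/5·h[2] + 1/5·h[3] + 1/10·h[5]
Solving the 5×5 linear system over states ≠ 4 gives exactly h = [10285/1544, 10065/1544, 8965/1544, 7965/1544, 0, 1250/193] (h[4] = 0 is the target).

h = [6.6613, 6.5188, 5.8063, 5.1587, 0.0000, 6.4767]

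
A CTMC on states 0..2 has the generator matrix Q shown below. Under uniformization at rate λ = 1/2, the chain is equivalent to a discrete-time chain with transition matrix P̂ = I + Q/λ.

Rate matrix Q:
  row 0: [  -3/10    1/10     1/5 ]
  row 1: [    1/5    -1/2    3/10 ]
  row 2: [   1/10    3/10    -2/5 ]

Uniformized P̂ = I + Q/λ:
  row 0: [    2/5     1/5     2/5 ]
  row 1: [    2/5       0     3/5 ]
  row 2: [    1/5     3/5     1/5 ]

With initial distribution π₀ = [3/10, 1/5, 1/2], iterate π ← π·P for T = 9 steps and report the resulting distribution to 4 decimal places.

t=0: π = [0.3000, 0.2000, 0.5000]
t=1: π = [0.3000, 0.3600, 0.3400]
t=2: π = [0.3320, 0.2640, 0.4040]
t=3: π = [0.3192, 0.3088, 0.3720]
t=4: π = [0.3256, 0.2870, 0.3874]
t=5: π = [0.3225, 0.2975, 0.3799]
t=6: π = [0.3240, 0.2925, 0.3835]
t=7: π = [0.3233, 0.2949, 0.3818]
t=8: π = [0.3236, 0.2937, 0.3826]
t=9: π = [0.3235, 0.2943, 0.3822]

π = [0.3235, 0.2943, 0.3822]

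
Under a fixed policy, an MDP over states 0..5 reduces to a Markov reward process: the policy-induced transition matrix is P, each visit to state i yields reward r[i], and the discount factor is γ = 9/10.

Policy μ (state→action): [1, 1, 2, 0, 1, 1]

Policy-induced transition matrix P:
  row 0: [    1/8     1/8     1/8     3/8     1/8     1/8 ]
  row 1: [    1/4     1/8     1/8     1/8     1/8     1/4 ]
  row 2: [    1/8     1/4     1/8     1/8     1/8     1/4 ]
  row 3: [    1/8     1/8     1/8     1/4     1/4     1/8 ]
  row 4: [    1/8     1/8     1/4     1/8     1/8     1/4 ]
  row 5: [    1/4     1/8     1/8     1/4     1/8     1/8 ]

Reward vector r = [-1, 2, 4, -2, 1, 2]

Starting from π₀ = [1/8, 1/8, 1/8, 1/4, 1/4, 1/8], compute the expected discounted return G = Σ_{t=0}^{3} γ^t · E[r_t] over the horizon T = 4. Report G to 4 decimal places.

G = 2.6169

t=0: π = [0.1250, 0.1250, 0.1250, 0.2500, 0.2500, 0.1250], E[r] = 0.6250, γ^t·E[r] = 0.625000, running G = 0.625000
t=1: π = [0.1563, 0.1406, 0.1563, 0.2031, 0.1563, 0.1875], E[r] = 0.8750, γ^t·E[r] = 0.787500, running G = 1.412500
t=2: π = [0.1660, 0.1445, 0.1445, 0.2129, 0.1504, 0.1816], E[r] = 0.7891, γ^t·E[r] = 0.639141, running G = 2.051641
t=3: π = [0.1658, 0.1431, 0.1438, 0.2158, 0.1516, 0.1799], E[r] = 0.7754, γ^t·E[r] = 0.565260, running G = 2.616900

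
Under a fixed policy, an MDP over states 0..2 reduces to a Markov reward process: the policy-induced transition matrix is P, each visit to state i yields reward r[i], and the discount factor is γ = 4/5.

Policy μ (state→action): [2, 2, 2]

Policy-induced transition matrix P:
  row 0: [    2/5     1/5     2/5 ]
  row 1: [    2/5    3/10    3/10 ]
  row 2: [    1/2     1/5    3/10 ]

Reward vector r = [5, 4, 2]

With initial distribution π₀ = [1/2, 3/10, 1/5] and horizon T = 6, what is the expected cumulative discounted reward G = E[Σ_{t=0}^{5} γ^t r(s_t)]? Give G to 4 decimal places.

t=0: π = [0.5000, 0.3000, 0.2000], E[r] = 4.1000, γ^t·E[r] = 4.100000, running G = 4.100000
t=1: π = [0.4200, 0.2300, 0.3500], E[r] = 3.7200, γ^t·E[r] = 2.976000, running G = 7.076000
t=2: π = [0.4350, 0.2230, 0.3420], E[r] = 3.7510, γ^t·E[r] = 2.400640, running G = 9.476640
t=3: π = [0.4342, 0.2223, 0.3435], E[r] = 3.7472, γ^t·E[r] = 1.918566, running G = 11.395206
t=4: π = [0.4344, 0.2222, 0.3434], E[r] = 3.7475, γ^t·E[r] = 1.534980, running G = 12.930186
t=5: π = [0.4343, 0.2222, 0.3434], E[r] = 3.7475, γ^t·E[r] = 1.227972, running G = 14.158158

G = 14.1582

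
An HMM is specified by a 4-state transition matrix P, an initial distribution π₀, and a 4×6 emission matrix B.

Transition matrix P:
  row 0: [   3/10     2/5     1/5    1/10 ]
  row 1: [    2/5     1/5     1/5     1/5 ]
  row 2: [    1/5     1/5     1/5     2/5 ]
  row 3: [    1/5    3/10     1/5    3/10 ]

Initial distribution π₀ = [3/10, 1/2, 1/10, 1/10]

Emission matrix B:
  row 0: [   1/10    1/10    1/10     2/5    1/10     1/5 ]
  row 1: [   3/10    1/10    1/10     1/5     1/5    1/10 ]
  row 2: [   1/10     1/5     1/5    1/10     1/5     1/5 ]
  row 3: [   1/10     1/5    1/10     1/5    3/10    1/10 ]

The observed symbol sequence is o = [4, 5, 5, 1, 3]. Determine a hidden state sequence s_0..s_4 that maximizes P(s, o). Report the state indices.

path = [1, 0, 0, 1, 0]

t=0: δ = [3.000e-02, 1.000e-01, 2.000e-02, 3.000e-02]  (obs o_0=4)
t=1: δ = [8.000e-03, 2.000e-03, 4.000e-03, 2.000e-03]  ψ = [1, 1, 1, 1]  (obs o_1=5)
t=2: δ = [4.800e-04, 3.200e-04, 3.200e-04, 1.600e-04]  ψ = [0, 0, 0, 2]  (obs o_2=5)
t=3: δ = [1.440e-05, 1.920e-05, 1.920e-05, 2.560e-05]  ψ = [0, 0, 0, 2]  (obs o_3=1)
t=4: δ = [3.072e-06, 1.536e-06, 5.120e-07, 1.536e-06]  ψ = [1, 3, 3, 2]  (obs o_4=3)
backtrack: best end state = 0; path = [1, 0, 0, 1, 0]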